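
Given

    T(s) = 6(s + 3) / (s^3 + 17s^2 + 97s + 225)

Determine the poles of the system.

s = -4 ± 3j, -9

The poles are the roots of the denominator s^3 + 17s^2 + 97s + 225 = 0.
Trying s = -9: the polynomial evaluates to 0, so (s + 9) is a factor.
Dividing out leaves s^2 + 8s + 25 = 0.
The quadratic formula then gives s = -4 ± 3j.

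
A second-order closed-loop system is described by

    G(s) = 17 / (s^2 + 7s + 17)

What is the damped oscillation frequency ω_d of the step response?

ω_d ≈ 2.179 rad/s

Comparing s^2 + 7s + 17 to s^2 + 2ζωₙs + ωₙ²: ωₙ = √17 ≈ 4.123 rad/s and ζ = 7/(2·√17) ≈ 0.8489.
ζωₙ = 7/2 = 3.5, so ω_d = ωₙ√(1−ζ²) = √(ωₙ² − (ζωₙ)²) = √(17 − 3.5²) = √4.75 ≈ 2.179 rad/s.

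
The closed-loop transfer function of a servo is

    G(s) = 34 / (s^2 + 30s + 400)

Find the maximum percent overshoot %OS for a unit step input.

%OS ≈ 2.84%

Comparing s^2 + 30s + 400 to s^2 + 2ζωₙs + ωₙ²: ωₙ = 20 rad/s and ζ = 30/(2·20) = 0.75.
%OS = 100·exp(−πζ/√(1−ζ²)) = 100·exp(−π·0.75/√(1−0.75²)) ≈ 2.84%.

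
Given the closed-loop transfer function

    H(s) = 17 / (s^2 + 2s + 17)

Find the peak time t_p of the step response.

Comparing s^2 + 2s + 17 to s^2 + 2ζωₙs + ωₙ²: ωₙ = √17 ≈ 4.123 rad/s and ζ = 2/(2·√17) ≈ 0.2425.
ζωₙ = 2/2 = 1, so ω_d = ωₙ√(1−ζ²) = √(ωₙ² − (ζωₙ)²) = √(17 − 1²) = √16 = 4 rad/s.
t_p = π/ω_d = π/4 ≈ 0.7854 s.

t_p ≈ 0.7854 s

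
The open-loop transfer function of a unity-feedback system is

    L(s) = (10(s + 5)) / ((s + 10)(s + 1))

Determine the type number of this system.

Type 0

The denominator has no factor of s at the origin — no free integrator — so this is a Type 0 system.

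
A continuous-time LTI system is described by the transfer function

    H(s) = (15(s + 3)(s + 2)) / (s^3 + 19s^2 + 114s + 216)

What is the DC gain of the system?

Set s = 0: H(0) = (90) / (216) = 5/12.

H(0) = 5/12 ≈ 0.4167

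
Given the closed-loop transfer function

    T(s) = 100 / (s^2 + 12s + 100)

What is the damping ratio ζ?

ζ = 0.6

Compare the denominator to the standard form s^2 + 2ζωₙs + ωₙ².
ωₙ² = 100, so ωₙ = 10 rad/s.
2ζωₙ = 12, so ζ = 12/(2·10) = 0.6.
With ζ = 0.6 the response is underdamped.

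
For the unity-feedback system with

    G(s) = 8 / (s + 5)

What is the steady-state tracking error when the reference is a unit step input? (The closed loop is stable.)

G(s) has no poles at the origin.
This is a Type 0 system. Kp = lim_{s→0} G(s) = 8/5.
e_ss = 1/(1 + Kp) = 1/(1 + 8/5) = 5/13 ≈ 0.3846.

e_ss = 0.3846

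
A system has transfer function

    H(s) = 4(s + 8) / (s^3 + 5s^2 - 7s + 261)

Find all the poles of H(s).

s = 2 ± 5j, -9

The poles are the roots of the denominator s^3 + 5s^2 - 7s + 261 = 0.
Trying s = -9: the polynomial evaluates to 0, so (s + 9) is a factor.
Dividing out leaves s^2 - 4s + 29 = 0.
The quadratic formula then gives s = 2 ± 5j.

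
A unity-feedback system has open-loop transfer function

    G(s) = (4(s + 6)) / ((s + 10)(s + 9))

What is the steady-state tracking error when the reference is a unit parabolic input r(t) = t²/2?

G(s) has no poles at the origin.
This is a Type 0 system; Ka = lim_{s→0} s^2·G(s) = 0, so the steady-state error for a parabola input is infinite.

e_ss = ∞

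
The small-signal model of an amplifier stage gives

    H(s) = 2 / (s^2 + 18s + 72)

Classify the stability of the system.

stable

The denominator s^2 + 18s + 72 factors as (s + 12)(s + 6), giving poles at s = -12, -6.
Since all poles lie strictly in the left half-plane, the system is stable.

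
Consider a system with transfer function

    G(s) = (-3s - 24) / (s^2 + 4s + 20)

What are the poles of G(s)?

The poles are the roots of the denominator s^2 + 4s + 20 = 0.
Using the quadratic formula: s = (-4 ± √(-64))/2 = -2 ± 4j.

s = -2 ± 4j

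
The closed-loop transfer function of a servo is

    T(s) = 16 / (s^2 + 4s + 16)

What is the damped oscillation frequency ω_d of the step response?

ω_d ≈ 3.464 rad/s

Comparing s^2 + 4s + 16 to s^2 + 2ζωₙs + ωₙ²: ωₙ = 4 rad/s and ζ = 4/(2·4) = 0.5.
ζωₙ = 4/2 = 2, so ω_d = ωₙ√(1−ζ²) = √(ωₙ² − (ζωₙ)²) = √(16 − 2²) = √12 ≈ 3.464 rad/s.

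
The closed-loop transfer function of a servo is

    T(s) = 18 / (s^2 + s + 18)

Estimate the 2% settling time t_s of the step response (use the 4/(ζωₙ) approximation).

Comparing s^2 + s + 18 to s^2 + 2ζωₙs + ωₙ²: ωₙ = √18 ≈ 4.243 rad/s and ζ = 1/(2·√18) ≈ 0.1179.
ζωₙ = 1/2 = 0.5, so t_s ≈ 4/(ζωₙ) = 4/0.5 = 8 s.

t_s ≈ 8 s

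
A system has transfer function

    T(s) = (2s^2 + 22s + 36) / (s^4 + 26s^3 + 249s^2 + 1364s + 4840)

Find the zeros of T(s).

s = -2, -9

Set the numerator to zero: 2s^2 + 22s + 36 = 0, i.e. 2·(s^2 + 11s + 18) = 0.
Factoring: (s + 2)(s + 9) = 0.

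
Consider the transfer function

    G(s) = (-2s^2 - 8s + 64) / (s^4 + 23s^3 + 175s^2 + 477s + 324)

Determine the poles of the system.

s = -9, -1, -4, -9

The poles are the roots of the denominator s^4 + 23s^3 + 175s^2 + 477s + 324 = 0.
Trying s = -9: the polynomial evaluates to 0, so (s + 9) is a factor.
Dividing out leaves s^3 + 14s^2 + 49s + 36 = 0.
This factors further as (s + 1)(s + 4)(s + 9) = 0.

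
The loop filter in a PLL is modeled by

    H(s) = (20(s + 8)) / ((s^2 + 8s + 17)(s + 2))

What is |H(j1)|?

Substitute s = j1: numerator = 160 + j20, denominator = 24 + j32.
|H(j1)| = |160 + j20| / |24 + j32| = 161.25 / 40 ≈ 4.031.

|H(j1)| ≈ 4.031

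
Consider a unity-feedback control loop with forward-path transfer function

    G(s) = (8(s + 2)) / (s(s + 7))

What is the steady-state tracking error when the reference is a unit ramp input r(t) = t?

e_ss = 0.4375

G(s) has one pole at the origin.
This is a Type 1 system. Kv = lim_{s→0} s·G(s) = 16/7.
e_ss = 1/Kv = 1/(16/7) = 7/16 ≈ 0.4375.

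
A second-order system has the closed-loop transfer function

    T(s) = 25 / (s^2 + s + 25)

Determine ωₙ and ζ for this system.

ωₙ = 5 rad/s, ζ = 0.1

Compare the denominator to the standard form s^2 + 2ζωₙs + ωₙ².
ωₙ² = 25, so ωₙ = 5 rad/s.
2ζωₙ = 1, so ζ = 1/(2·5) = 0.1.
With ζ = 0.1 the response is underdamped.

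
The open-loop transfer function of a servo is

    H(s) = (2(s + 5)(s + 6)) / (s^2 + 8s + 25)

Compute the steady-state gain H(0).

H(0) = 12/5 ≈ 2.400

Set s = 0: H(0) = (60) / (25) = 12/5.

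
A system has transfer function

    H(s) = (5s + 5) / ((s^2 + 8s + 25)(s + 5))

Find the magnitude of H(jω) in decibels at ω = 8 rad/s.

|H(j8)|_dB ≈ -24.9 dB

Substitute s = j8: numerator = 5 + j40, denominator = -707 + j8.
|H(j8)| = |5 + j40| / |-707 + j8| = 40.311 / 707.05 ≈ 0.05701.
In decibels: 20·log₁₀(0.05701) ≈ -24.9 dB.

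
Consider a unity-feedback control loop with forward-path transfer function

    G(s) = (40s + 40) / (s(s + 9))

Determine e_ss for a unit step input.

e_ss = 0

G(s) has one pole at the origin.
This is a Type 1 system; for a step input the steady-state error is zero.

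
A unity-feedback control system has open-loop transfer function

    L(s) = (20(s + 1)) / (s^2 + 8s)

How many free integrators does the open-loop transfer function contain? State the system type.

The denominator has 1 factor of s at the origin (free integrator), so this is a Type 1 system.

Type 1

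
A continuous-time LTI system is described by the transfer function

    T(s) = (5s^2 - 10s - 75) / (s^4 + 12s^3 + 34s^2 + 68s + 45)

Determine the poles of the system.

The poles are the roots of the denominator s^4 + 12s^3 + 34s^2 + 68s + 45 = 0.
Trying s = -1: the polynomial evaluates to 0, so (s + 1) is a factor.
Dividing out leaves s^3 + 11s^2 + 23s + 45 = 0.
This factors further as (s + 9)(s^2 + 2s + 5) = 0.

s = -1, -9, -1 ± 2j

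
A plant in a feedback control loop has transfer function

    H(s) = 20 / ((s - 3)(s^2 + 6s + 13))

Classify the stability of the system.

unstable

The poles can be read from the denominator factors: s = 3, -3 + 2j, -3 - 2j.
Since the pole(s) at s = 3 lie in the right half-plane, the system is unstable.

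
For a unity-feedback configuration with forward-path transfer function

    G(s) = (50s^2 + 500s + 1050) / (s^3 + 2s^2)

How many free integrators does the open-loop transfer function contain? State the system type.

Factor s from the denominator: s^3 + 2s^2 = s^2·(s + 2).
There are 2 poles at the origin, so the system is Type 2.

Type 2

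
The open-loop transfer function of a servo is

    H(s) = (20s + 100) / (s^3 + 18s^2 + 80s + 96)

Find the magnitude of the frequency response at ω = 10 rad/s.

Substitute s = j10: numerator = 100 + j200, denominator = -1704 - j200.
|H(j10)| = |100 + j200| / |-1704 - j200| = 223.61 / 1715.7 ≈ 0.1303.

|H(j10)| ≈ 0.1303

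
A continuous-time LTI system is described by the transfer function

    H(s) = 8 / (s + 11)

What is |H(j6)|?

|H(j6)| ≈ 0.6385

Substitute s = j6: numerator = 8, denominator = 11 + j6.
|H(j6)| = |8| / |11 + j6| = 8 / 12.530 ≈ 0.6385.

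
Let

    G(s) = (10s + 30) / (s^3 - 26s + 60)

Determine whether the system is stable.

The denominator s^3 - 26s + 60 factors as (s + 6)(s^2 - 6s + 10), giving poles at s = -6, 3 + j, 3 - j.
Since the pole(s) at s = 3 + j, 3 - j lie in the right half-plane, the system is unstable.

unstable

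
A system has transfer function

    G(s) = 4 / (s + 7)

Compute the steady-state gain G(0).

At s = 0 each factor (s + a) contributes a and each (s^2 + bs + c) contributes c.
G(0) = 4·1 / ((7)) = 4/7 = 4/7.

G(0) = 4/7 ≈ 0.5714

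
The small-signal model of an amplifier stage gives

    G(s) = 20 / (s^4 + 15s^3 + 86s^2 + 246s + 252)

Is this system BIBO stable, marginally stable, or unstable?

stable

The denominator s^4 + 15s^3 + 86s^2 + 246s + 252 factors as (s + 2)(s + 7)(s^2 + 6s + 18), giving poles at s = -2, -7, -3 ± 3j.
Since all poles lie strictly in the left half-plane, the system is stable.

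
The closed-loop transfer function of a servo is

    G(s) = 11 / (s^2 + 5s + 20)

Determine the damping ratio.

Compare the denominator to the standard form s^2 + 2ζωₙs + ωₙ².
ωₙ² = 20, so ωₙ = √20 ≈ 4.472 rad/s.
2ζωₙ = 5, so ζ = 5/(2·√20) ≈ 0.5590.
With ζ = 0.5590 the response is underdamped.

ζ ≈ 0.5590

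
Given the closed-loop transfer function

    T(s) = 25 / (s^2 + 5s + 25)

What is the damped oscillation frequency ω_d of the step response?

ω_d ≈ 4.330 rad/s

Comparing s^2 + 5s + 25 to s^2 + 2ζωₙs + ωₙ²: ωₙ = 5 rad/s and ζ = 5/(2·5) = 0.5.
ζωₙ = 5/2 = 2.5, so ω_d = ωₙ√(1−ζ²) = √(ωₙ² − (ζωₙ)²) = √(25 − 2.5²) = √18.75 ≈ 4.330 rad/s.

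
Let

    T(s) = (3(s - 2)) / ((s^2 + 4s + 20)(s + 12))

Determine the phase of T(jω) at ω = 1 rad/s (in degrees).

At s = j1: numerator = -6 + j3, denominator = 224 + j67.
∠T = ∠num − ∠den = 153.43° − (16.652°) = 136.8°.

∠T(j1) ≈ 136.8°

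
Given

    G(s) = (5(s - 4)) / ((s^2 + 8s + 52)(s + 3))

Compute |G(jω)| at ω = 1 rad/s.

Substitute s = j1: numerator = -20 + j5, denominator = 145 + j75.
|G(j1)| = |-20 + j5| / |145 + j75| = 20.616 / 163.25 ≈ 0.1263.

|G(j1)| ≈ 0.1263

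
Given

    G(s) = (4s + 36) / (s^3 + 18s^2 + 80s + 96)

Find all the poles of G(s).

s = -4, -2, -12

The poles are the roots of the denominator s^3 + 18s^2 + 80s + 96 = 0.
Trying s = -4: the polynomial evaluates to 0, so (s + 4) is a factor.
Dividing out leaves s^2 + 14s + 24 = 0.
Factoring the quadratic: (s + 2)(s + 12) = 0.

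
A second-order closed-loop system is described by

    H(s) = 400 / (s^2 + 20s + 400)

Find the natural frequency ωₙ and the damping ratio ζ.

ωₙ = 20 rad/s, ζ = 0.5

Compare the denominator to the standard form s^2 + 2ζωₙs + ωₙ².
ωₙ² = 400, so ωₙ = 20 rad/s.
2ζωₙ = 20, so ζ = 20/(2·20) = 0.5.
With ζ = 0.5 the response is underdamped.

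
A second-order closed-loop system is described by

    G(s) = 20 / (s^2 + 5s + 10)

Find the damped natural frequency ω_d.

Comparing s^2 + 5s + 10 to s^2 + 2ζωₙs + ωₙ²: ωₙ = √10 ≈ 3.162 rad/s and ζ = 5/(2·√10) ≈ 0.7906.
ζωₙ = 5/2 = 2.5, so ω_d = ωₙ√(1−ζ²) = √(ωₙ² − (ζωₙ)²) = √(10 − 2.5²) = √3.75 ≈ 1.936 rad/s.

ω_d ≈ 1.936 rad/s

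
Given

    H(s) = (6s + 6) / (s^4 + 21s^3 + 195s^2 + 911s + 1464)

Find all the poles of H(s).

s = -8, -5 + 6j, -5 - 6j, -3

The poles are the roots of the denominator s^4 + 21s^3 + 195s^2 + 911s + 1464 = 0.
Trying s = -8: the polynomial evaluates to 0, so (s + 8) is a factor.
Dividing out leaves s^3 + 13s^2 + 91s + 183 = 0.
This factors further as (s^2 + 10s + 61)(s + 3) = 0.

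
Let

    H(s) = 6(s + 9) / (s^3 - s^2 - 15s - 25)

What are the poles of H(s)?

s = -2 + j, -2 - j, 5

The poles are the roots of the denominator s^3 - s^2 - 15s - 25 = 0.
Trying s = 5: the polynomial evaluates to 0, so (s - 5) is a factor.
Dividing out leaves s^2 + 4s + 5 = 0.
The quadratic formula then gives s = -2 ± 1j.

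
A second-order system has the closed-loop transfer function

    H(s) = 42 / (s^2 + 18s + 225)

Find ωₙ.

Compare the denominator to the standard form s^2 + 2ζωₙs + ωₙ².
ωₙ² = 225, so ωₙ = 15 rad/s.

ωₙ = 15 rad/s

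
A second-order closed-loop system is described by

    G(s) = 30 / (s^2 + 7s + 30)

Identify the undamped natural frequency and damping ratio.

Compare the denominator to the standard form s^2 + 2ζωₙs + ωₙ².
ωₙ² = 30, so ωₙ = √30 ≈ 5.477 rad/s.
2ζωₙ = 7, so ζ = 7/(2·√30) ≈ 0.6390.

ωₙ ≈ 5.477 rad/s, ζ ≈ 0.6390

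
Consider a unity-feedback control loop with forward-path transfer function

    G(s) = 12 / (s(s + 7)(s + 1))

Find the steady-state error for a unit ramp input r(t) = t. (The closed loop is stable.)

G(s) has one pole at the origin.
This is a Type 1 system. Kv = lim_{s→0} s·G(s) = 12/7.
e_ss = 1/Kv = 1/(12/7) = 7/12 ≈ 0.5833.

e_ss = 0.5833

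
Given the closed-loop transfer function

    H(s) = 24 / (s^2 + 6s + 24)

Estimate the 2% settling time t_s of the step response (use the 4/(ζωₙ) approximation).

t_s ≈ 1.333 s

Comparing s^2 + 6s + 24 to s^2 + 2ζωₙs + ωₙ²: ωₙ = √24 ≈ 4.899 rad/s and ζ = 6/(2·√24) ≈ 0.6124.
ζωₙ = 6/2 = 3, so t_s ≈ 4/(ζωₙ) = 4/3 ≈ 1.333 s.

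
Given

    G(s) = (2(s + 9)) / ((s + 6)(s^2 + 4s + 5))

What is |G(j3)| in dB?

|G(j3)|_dB ≈ -13.0 dB

Substitute s = j3: numerator = 18 + j6, denominator = -60 + j60.
|G(j3)| = |18 + j6| / |-60 + j60| = 18.974 / 84.853 ≈ 0.2236.
In decibels: 20·log₁₀(0.2236) ≈ -13.0 dB.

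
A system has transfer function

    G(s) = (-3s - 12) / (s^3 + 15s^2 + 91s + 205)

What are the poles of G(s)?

The poles are the roots of the denominator s^3 + 15s^2 + 91s + 205 = 0.
Trying s = -5: the polynomial evaluates to 0, so (s + 5) is a factor.
Dividing out leaves s^2 + 10s + 41 = 0.
The quadratic formula then gives s = -5 ± 4j.

s = -5 ± 4j, -5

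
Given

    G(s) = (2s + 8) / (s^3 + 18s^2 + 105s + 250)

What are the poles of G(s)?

s = -10, -4 + 3j, -4 - 3j

The poles are the roots of the denominator s^3 + 18s^2 + 105s + 250 = 0.
Trying s = -10: the polynomial evaluates to 0, so (s + 10) is a factor.
Dividing out leaves s^2 + 8s + 25 = 0.
The quadratic formula then gives s = -4 ± 3j.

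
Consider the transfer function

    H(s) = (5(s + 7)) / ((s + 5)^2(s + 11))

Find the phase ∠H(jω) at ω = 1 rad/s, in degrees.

∠H(j1) ≈ -19.68°

At s = j1: numerator = 35 + j5, denominator = 254 + j134.
∠H = ∠num − ∠den = 8.1301° − (27.814°) = -19.68°.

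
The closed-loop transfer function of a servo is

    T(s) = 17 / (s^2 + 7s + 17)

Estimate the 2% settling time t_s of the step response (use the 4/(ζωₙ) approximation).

Comparing s^2 + 7s + 17 to s^2 + 2ζωₙs + ωₙ²: ωₙ = √17 ≈ 4.123 rad/s and ζ = 7/(2·√17) ≈ 0.8489.
ζωₙ = 7/2 = 3.5, so t_s ≈ 4/(ζωₙ) = 4/3.5 ≈ 1.143 s.

t_s ≈ 1.143 s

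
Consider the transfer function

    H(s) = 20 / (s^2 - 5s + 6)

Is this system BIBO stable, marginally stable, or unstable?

unstable

The denominator s^2 - 5s + 6 factors as (s - 2)(s - 3), giving poles at s = 2, 3.
Since the pole(s) at s = 2, 3 lie in the right half-plane, the system is unstable.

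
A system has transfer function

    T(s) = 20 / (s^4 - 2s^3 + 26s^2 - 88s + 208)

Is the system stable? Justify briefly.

The denominator s^4 - 2s^3 + 26s^2 - 88s + 208 factors as (s^2 + 2s + 26)(s^2 - 4s + 8), giving poles at s = -1 ± 5j, 2 ± 2j.
Since the pole(s) at s = 2 + 2j, 2 - 2j lie in the right half-plane, the system is unstable.

unstable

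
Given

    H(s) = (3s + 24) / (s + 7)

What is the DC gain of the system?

H(0) = 24/7 ≈ 3.429

Set s = 0: H(0) = (24) / (7) = 24/7.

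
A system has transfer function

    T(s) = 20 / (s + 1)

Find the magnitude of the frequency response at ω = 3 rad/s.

|T(j3)| ≈ 6.325

Substitute s = j3: numerator = 20, denominator = 1 + j3.
|T(j3)| = |20| / |1 + j3| = 20 / 3.1623 ≈ 6.325.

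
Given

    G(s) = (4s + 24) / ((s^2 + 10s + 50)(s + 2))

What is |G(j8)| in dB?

Substitute s = j8: numerator = 24 + j32, denominator = -668 + j48.
|G(j8)| = |24 + j32| / |-668 + j48| = 40 / 669.72 ≈ 0.05973.
In decibels: 20·log₁₀(0.05973) ≈ -24.5 dB.

|G(j8)|_dB ≈ -24.5 dB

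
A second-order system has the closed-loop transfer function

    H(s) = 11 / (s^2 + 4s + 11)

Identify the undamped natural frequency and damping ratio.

ωₙ ≈ 3.317 rad/s, ζ ≈ 0.6030

Compare the denominator to the standard form s^2 + 2ζωₙs + ωₙ².
ωₙ² = 11, so ωₙ = √11 ≈ 3.317 rad/s.
2ζωₙ = 4, so ζ = 4/(2·√11) ≈ 0.6030.
With ζ = 0.6030 the response is underdamped.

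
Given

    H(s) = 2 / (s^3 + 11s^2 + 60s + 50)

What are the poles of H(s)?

The poles are the roots of the denominator s^3 + 11s^2 + 60s + 50 = 0.
Trying s = -1: the polynomial evaluates to 0, so (s + 1) is a factor.
Dividing out leaves s^2 + 10s + 50 = 0.
The quadratic formula then gives s = -5 ± 5j.

s = -5 ± 5j, -1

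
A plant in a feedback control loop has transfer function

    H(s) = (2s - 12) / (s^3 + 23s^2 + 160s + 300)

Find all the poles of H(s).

The poles are the roots of the denominator s^3 + 23s^2 + 160s + 300 = 0.
Trying s = -10: the polynomial evaluates to 0, so (s + 10) is a factor.
Dividing out leaves s^2 + 13s + 30 = 0.
Factoring the quadratic: (s + 3)(s + 10) = 0.

s = -10, -3, -10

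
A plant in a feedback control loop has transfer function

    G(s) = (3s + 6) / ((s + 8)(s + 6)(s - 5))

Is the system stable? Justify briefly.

The poles can be read from the denominator factors: s = -8, -6, 5.
Since the pole(s) at s = 5 lie in the right half-plane, the system is unstable.

unstable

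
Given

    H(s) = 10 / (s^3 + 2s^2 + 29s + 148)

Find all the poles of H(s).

The poles are the roots of the denominator s^3 + 2s^2 + 29s + 148 = 0.
Trying s = -4: the polynomial evaluates to 0, so (s + 4) is a factor.
Dividing out leaves s^2 - 2s + 37 = 0.
The quadratic formula then gives s = 1 ± 6j.

s = 1 + 6j, 1 - 6j, -4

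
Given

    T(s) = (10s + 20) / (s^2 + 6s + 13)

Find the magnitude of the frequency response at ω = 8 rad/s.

|T(j8)| ≈ 1.177

Substitute s = j8: numerator = 20 + j80, denominator = -51 + j48.
|T(j8)| = |20 + j80| / |-51 + j48| = 82.462 / 70.036 ≈ 1.177.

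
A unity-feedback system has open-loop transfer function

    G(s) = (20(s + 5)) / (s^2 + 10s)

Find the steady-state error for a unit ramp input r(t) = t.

G(s) has one pole at the origin.
This is a Type 1 system. Kv = lim_{s→0} s·G(s) = 100/10 = 10.
e_ss = 1/Kv = 1/(10) = 1/10 ≈ 0.1000.

e_ss = 0.1000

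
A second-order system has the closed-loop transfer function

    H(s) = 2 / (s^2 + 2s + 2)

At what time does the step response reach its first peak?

Comparing s^2 + 2s + 2 to s^2 + 2ζωₙs + ωₙ²: ωₙ = √2 ≈ 1.414 rad/s and ζ = 2/(2·√2) ≈ 0.7071.
ζωₙ = 2/2 = 1, so ω_d = ωₙ√(1−ζ²) = √(ωₙ² − (ζωₙ)²) = √(2 − 1²) = √1 = 1 rad/s.
t_p = π/ω_d = π/1 ≈ 3.142 s.

t_p ≈ 3.142 s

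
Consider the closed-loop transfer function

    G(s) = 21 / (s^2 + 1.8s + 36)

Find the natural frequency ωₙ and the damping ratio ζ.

Compare the denominator to the standard form s^2 + 2ζωₙs + ωₙ².
ωₙ² = 36, so ωₙ = 6 rad/s.
2ζωₙ = 1.8, so ζ = 1.8/(2·6) = 0.15.

ωₙ = 6 rad/s, ζ = 0.15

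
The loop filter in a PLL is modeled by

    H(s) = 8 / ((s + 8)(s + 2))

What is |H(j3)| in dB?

Substitute s = j3: numerator = 8, denominator = 7 + j30.
|H(j3)| = |8| / |7 + j30| = 8 / 30.806 ≈ 0.2597.
In decibels: 20·log₁₀(0.2597) ≈ -11.7 dB.

|H(j3)|_dB ≈ -11.7 dB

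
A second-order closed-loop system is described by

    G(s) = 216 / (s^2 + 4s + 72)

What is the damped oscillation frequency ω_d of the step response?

Comparing s^2 + 4s + 72 to s^2 + 2ζωₙs + ωₙ²: ωₙ = √72 ≈ 8.485 rad/s and ζ = 4/(2·√72) ≈ 0.2357.
ζωₙ = 4/2 = 2, so ω_d = ωₙ√(1−ζ²) = √(ωₙ² − (ζωₙ)²) = √(72 − 2²) = √68 ≈ 8.246 rad/s.

ω_d ≈ 8.246 rad/s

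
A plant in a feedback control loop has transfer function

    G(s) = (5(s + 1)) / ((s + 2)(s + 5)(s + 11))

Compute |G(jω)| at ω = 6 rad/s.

|G(j6)| ≈ 0.04914

Substitute s = j6: numerator = 5 + j30, denominator = -538 + j306.
|G(j6)| = |5 + j30| / |-538 + j306| = 30.414 / 618.93 ≈ 0.04914.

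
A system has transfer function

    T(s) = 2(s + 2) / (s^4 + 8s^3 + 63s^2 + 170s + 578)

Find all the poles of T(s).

The poles are the roots of the denominator s^4 + 8s^3 + 63s^2 + 170s + 578 = 0.
No real roots exist; factor into two real quadratics: (s^2 + 2s + 17)(s^2 + 6s + 34) = 0.
Each quadratic gives a conjugate pair via the quadratic formula.

s = -1 + 4j, -1 - 4j, -3 + 5j, -3 - 5j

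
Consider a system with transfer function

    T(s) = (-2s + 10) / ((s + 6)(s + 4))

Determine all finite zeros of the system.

s = 5

Set the numerator to zero: -2s + 10 = 0, i.e. -2·(s - 5) = 0.
So s = 5.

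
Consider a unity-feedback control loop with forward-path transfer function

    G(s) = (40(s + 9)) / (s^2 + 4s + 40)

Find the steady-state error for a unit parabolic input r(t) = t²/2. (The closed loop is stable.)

e_ss = ∞

G(s) has no poles at the origin.
This is a Type 0 system; Ka = lim_{s→0} s^2·G(s) = 0, so the steady-state error for a parabola input is infinite.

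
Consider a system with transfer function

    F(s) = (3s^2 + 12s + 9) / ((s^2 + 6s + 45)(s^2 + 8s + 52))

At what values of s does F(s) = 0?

Set the numerator to zero: 3s^2 + 12s + 9 = 0, i.e. 3·(s^2 + 4s + 3) = 0.
Factoring: (s + 3)(s + 1) = 0.

s = -3, -1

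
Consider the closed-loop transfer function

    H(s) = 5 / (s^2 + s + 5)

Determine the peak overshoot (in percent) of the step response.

%OS ≈ 48.6%

Comparing s^2 + s + 5 to s^2 + 2ζωₙs + ωₙ²: ωₙ = √5 ≈ 2.236 rad/s and ζ = 1/(2·√5) ≈ 0.2236.
%OS = 100·exp(−πζ/√(1−ζ²)) = 100·exp(−π·0.2236/√(1−0.2236²)) ≈ 48.6%.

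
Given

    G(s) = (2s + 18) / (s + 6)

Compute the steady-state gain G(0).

G(0) = 3

Set s = 0: G(0) = (18) / (6) = 3.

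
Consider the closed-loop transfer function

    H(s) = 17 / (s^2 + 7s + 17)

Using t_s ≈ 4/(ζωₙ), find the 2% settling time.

Comparing s^2 + 7s + 17 to s^2 + 2ζωₙs + ωₙ²: ωₙ = √17 ≈ 4.123 rad/s and ζ = 7/(2·√17) ≈ 0.8489.
ζωₙ = 7/2 = 3.5, so t_s ≈ 4/(ζωₙ) = 4/3.5 ≈ 1.143 s.

t_s ≈ 1.143 s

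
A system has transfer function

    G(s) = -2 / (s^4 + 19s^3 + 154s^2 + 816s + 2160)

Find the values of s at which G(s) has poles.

The poles are the roots of the denominator s^4 + 19s^3 + 154s^2 + 816s + 2160 = 0.
Trying s = -6: the polynomial evaluates to 0, so (s + 6) is a factor.
Dividing out leaves s^3 + 13s^2 + 76s + 360 = 0.
This factors further as (s + 9)(s^2 + 4s + 40) = 0.

s = -6, -9, -2 + 6j, -2 - 6j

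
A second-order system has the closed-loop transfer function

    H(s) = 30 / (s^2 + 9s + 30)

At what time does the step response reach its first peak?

Comparing s^2 + 9s + 30 to s^2 + 2ζωₙs + ωₙ²: ωₙ = √30 ≈ 5.477 rad/s and ζ = 9/(2·√30) ≈ 0.8216.
ζωₙ = 9/2 = 4.5, so ω_d = ωₙ√(1−ζ²) = √(ωₙ² − (ζωₙ)²) = √(30 − 4.5²) = √9.75 ≈ 3.122 rad/s.
t_p = π/ω_d = π/3.122 ≈ 1.006 s.

t_p ≈ 1.006 s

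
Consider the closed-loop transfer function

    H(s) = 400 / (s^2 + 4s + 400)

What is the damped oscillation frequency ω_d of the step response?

Comparing s^2 + 4s + 400 to s^2 + 2ζωₙs + ωₙ²: ωₙ = 20 rad/s and ζ = 4/(2·20) = 0.1.
ζωₙ = 4/2 = 2, so ω_d = ωₙ√(1−ζ²) = √(ωₙ² − (ζωₙ)²) = √(400 − 2²) = √396 ≈ 19.90 rad/s.

ω_d ≈ 19.90 rad/s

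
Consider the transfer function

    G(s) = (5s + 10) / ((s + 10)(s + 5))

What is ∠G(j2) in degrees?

At s = j2: numerator = 10 + j10, denominator = 46 + j30.
∠G = ∠num − ∠den = 45° − (33.111°) = 11.89°.

∠G(j2) ≈ 11.89°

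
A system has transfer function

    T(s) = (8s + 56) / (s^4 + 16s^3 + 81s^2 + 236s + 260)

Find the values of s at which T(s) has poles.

The poles are the roots of the denominator s^4 + 16s^3 + 81s^2 + 236s + 260 = 0.
Trying s = -10: the polynomial evaluates to 0, so (s + 10) is a factor.
Dividing out leaves s^3 + 6s^2 + 21s + 26 = 0.
This factors further as (s^2 + 4s + 13)(s + 2) = 0.

s = -2 + 3j, -2 - 3j, -10, -2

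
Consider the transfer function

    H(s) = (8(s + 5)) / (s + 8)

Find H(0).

At s = 0 each factor (s + a) contributes a and each (s^2 + bs + c) contributes c.
H(0) = 8·(5) / ((8)) = 40/8 = 5.

H(0) = 5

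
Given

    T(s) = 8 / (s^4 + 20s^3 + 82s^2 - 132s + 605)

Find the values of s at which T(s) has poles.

The poles are the roots of the denominator s^4 + 20s^3 + 82s^2 - 132s + 605 = 0.
Trying s = -11: the polynomial evaluates to 0, so (s + 11) is a factor.
Dividing out leaves s^3 + 9s^2 - 17s + 55 = 0.
This factors further as (s^2 - 2s + 5)(s + 11) = 0.

s = 1 ± 2j, -11, -11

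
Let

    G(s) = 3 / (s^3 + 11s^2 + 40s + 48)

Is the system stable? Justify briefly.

stable

The denominator s^3 + 11s^2 + 40s + 48 factors as (s + 4)^2(s + 3), giving poles at s = -4, -4, -3.
Since all poles lie strictly in the left half-plane, the system is stable.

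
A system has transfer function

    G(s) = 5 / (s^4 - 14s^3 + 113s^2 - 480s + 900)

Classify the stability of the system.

The denominator s^4 - 14s^3 + 113s^2 - 480s + 900 factors as (s^2 - 8s + 20)(s^2 - 6s + 45), giving poles at s = 4 + 2j, 4 - 2j, 3 + 6j, 3 - 6j.
Since the pole(s) at s = 4 ± 2j, 3 ± 6j lie in the right half-plane, the system is unstable.

unstable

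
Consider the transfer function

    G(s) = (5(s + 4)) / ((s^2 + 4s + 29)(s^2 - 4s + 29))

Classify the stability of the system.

unstable

The poles can be read from the denominator factors: s = -2 + 5j, -2 - 5j, 2 + 5j, 2 - 5j.
Since the pole(s) at s = 2 ± 5j lie in the right half-plane, the system is unstable.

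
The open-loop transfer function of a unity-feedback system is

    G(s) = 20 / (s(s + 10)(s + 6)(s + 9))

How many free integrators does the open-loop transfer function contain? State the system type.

The denominator has 1 factor of s at the origin (free integrator), so this is a Type 1 system.

Type 1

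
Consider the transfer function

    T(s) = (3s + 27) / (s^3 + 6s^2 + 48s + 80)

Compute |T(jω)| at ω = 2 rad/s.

|T(j2)| ≈ 0.2652

Substitute s = j2: numerator = 27 + j6, denominator = 56 + j88.
|T(j2)| = |27 + j6| / |56 + j88| = 27.659 / 104.31 ≈ 0.2652.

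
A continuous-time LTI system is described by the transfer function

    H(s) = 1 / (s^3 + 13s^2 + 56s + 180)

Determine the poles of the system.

The poles are the roots of the denominator s^3 + 13s^2 + 56s + 180 = 0.
Trying s = -9: the polynomial evaluates to 0, so (s + 9) is a factor.
Dividing out leaves s^2 + 4s + 20 = 0.
The quadratic formula then gives s = -2 ± 4j.

s = -2 + 4j, -2 - 4j, -9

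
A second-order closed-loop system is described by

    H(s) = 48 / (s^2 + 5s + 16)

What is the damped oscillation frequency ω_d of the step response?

Comparing s^2 + 5s + 16 to s^2 + 2ζωₙs + ωₙ²: ωₙ = 4 rad/s and ζ = 5/(2·4) = 0.625.
ζωₙ = 5/2 = 2.5, so ω_d = ωₙ√(1−ζ²) = √(ωₙ² − (ζωₙ)²) = √(16 − 2.5²) = √9.75 ≈ 3.122 rad/s.

ω_d ≈ 3.122 rad/s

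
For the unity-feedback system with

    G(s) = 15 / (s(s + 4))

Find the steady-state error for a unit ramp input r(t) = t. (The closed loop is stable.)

G(s) has one pole at the origin.
This is a Type 1 system. Kv = lim_{s→0} s·G(s) = 15/4.
e_ss = 1/Kv = 1/(15/4) = 4/15 ≈ 0.2667.

e_ss = 0.2667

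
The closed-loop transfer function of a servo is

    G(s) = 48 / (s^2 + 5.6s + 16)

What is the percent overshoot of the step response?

Comparing s^2 + 5.6s + 16 to s^2 + 2ζωₙs + ωₙ²: ωₙ = 4 rad/s and ζ = 5.6/(2·4) = 0.7.
%OS = 100·exp(−πζ/√(1−ζ²)) = 100·exp(−π·0.7/√(1−0.7²)) ≈ 4.60%.

%OS ≈ 4.60%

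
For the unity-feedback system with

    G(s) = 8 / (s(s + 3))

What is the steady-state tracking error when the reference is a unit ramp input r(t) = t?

G(s) has one pole at the origin.
This is a Type 1 system. Kv = lim_{s→0} s·G(s) = 8/3.
e_ss = 1/Kv = 1/(8/3) = 3/8 ≈ 0.3750.

e_ss = 0.3750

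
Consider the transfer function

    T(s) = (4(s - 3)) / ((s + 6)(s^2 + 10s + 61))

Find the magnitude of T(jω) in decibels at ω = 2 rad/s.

Substitute s = j2: numerator = -12 + j8, denominator = 302 + j234.
|T(j2)| = |-12 + j8| / |302 + j234| = 14.422 / 382.05 ≈ 0.03775.
In decibels: 20·log₁₀(0.03775) ≈ -28.5 dB.

|T(j2)|_dB ≈ -28.5 dB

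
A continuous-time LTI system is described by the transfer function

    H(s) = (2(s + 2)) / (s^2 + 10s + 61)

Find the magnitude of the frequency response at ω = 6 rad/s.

Substitute s = j6: numerator = 4 + j12, denominator = 25 + j60.
|H(j6)| = |4 + j12| / |25 + j60| = 12.649 / 65 ≈ 0.1946.

|H(j6)| ≈ 0.1946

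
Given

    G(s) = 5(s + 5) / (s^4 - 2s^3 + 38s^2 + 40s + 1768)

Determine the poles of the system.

s = -3 ± 5j, 4 ± 6j

The poles are the roots of the denominator s^4 - 2s^3 + 38s^2 + 40s + 1768 = 0.
No real roots exist; factor into two real quadratics: (s^2 + 6s + 34)(s^2 - 8s + 52) = 0.
Each quadratic gives a conjugate pair via the quadratic formula.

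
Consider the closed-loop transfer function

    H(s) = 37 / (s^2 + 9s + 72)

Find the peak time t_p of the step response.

t_p ≈ 0.4367 s

Comparing s^2 + 9s + 72 to s^2 + 2ζωₙs + ωₙ²: ωₙ = √72 ≈ 8.485 rad/s and ζ = 9/(2·√72) ≈ 0.5303.
ζωₙ = 9/2 = 4.5, so ω_d = ωₙ√(1−ζ²) = √(ωₙ² − (ζωₙ)²) = √(72 − 4.5²) = √51.75 ≈ 7.194 rad/s.
t_p = π/ω_d = π/7.194 ≈ 0.4367 s.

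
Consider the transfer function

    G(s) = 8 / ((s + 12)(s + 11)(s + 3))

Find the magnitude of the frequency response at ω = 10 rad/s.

Substitute s = j10: numerator = 8, denominator = -2204 + j1010.
|G(j10)| = |8| / |-2204 + j1010| = 8 / 2424.4 ≈ 0.003300.

|G(j10)| ≈ 0.003300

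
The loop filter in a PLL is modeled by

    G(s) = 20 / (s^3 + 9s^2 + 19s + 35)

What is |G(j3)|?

Substitute s = j3: numerator = 20, denominator = -46 + j30.
|G(j3)| = |20| / |-46 + j30| = 20 / 54.918 ≈ 0.3642.

|G(j3)| ≈ 0.3642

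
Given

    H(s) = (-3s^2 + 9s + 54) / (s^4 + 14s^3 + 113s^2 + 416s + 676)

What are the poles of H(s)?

The poles are the roots of the denominator s^4 + 14s^3 + 113s^2 + 416s + 676 = 0.
No real roots exist; factor into two real quadratics: (s^2 + 8s + 52)(s^2 + 6s + 13) = 0.
Each quadratic gives a conjugate pair via the quadratic formula.

s = -4 + 6j, -4 - 6j, -3 + 2j, -3 - 2j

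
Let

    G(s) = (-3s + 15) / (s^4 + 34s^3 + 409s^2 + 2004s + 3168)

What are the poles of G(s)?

The poles are the roots of the denominator s^4 + 34s^3 + 409s^2 + 2004s + 3168 = 0.
Trying s = -8: the polynomial evaluates to 0, so (s + 8) is a factor.
Dividing out leaves s^3 + 26s^2 + 201s + 396 = 0.
This factors further as (s + 11)(s + 3)(s + 12) = 0.

s = -8, -11, -3, -12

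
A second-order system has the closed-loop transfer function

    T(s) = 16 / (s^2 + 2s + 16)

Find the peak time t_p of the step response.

Comparing s^2 + 2s + 16 to s^2 + 2ζωₙs + ωₙ²: ωₙ = 4 rad/s and ζ = 2/(2·4) = 0.25.
ζωₙ = 2/2 = 1, so ω_d = ωₙ√(1−ζ²) = √(ωₙ² − (ζωₙ)²) = √(16 − 1²) = √15 ≈ 3.873 rad/s.
t_p = π/ω_d = π/3.873 ≈ 0.8112 s.

t_p ≈ 0.8112 s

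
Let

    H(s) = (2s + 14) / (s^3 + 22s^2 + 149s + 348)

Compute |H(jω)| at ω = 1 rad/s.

|H(j1)| ≈ 0.03950

Substitute s = j1: numerator = 14 + j2, denominator = 326 + j148.
|H(j1)| = |14 + j2| / |326 + j148| = 14.142 / 358.02 ≈ 0.03950.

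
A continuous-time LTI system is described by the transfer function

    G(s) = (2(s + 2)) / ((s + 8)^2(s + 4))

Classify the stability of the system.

The poles can be read from the denominator factors: s = -8, -4, -8.
Since all poles lie strictly in the left half-plane, the system is stable.

stable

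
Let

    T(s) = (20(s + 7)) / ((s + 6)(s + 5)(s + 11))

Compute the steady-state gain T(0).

At s = 0 each factor (s + a) contributes a and each (s^2 + bs + c) contributes c.
T(0) = 20·(7) / ((6) · (5) · (11)) = 140/330 = 14/33.

T(0) = 14/33 ≈ 0.4242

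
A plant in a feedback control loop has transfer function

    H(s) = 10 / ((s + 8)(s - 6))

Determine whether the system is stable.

unstable

The poles can be read from the denominator factors: s = -8, 6.
Since the pole(s) at s = 6 lie in the right half-plane, the system is unstable.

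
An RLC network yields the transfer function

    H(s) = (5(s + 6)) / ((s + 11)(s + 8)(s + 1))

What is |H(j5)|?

Substitute s = j5: numerator = 30 + j25, denominator = -412 + j410.
|H(j5)| = |30 + j25| / |-412 + j410| = 39.051 / 581.24 ≈ 0.06719.

|H(j5)| ≈ 0.06719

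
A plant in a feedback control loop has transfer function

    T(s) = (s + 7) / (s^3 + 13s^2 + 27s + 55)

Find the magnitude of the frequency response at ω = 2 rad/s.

|T(j2)| ≈ 0.1579

Substitute s = j2: numerator = 7 + j2, denominator = 3 + j46.
|T(j2)| = |7 + j2| / |3 + j46| = 7.2801 / 46.098 ≈ 0.1579.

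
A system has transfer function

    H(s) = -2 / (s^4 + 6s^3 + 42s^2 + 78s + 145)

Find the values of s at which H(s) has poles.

s = -1 + 2j, -1 - 2j, -2 + 5j, -2 - 5j

The poles are the roots of the denominator s^4 + 6s^3 + 42s^2 + 78s + 145 = 0.
No real roots exist; factor into two real quadratics: (s^2 + 2s + 5)(s^2 + 4s + 29) = 0.
Each quadratic gives a conjugate pair via the quadratic formula.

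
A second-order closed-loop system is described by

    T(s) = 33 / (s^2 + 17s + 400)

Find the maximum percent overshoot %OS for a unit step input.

%OS ≈ 22.9%

Comparing s^2 + 17s + 400 to s^2 + 2ζωₙs + ωₙ²: ωₙ = 20 rad/s and ζ = 17/(2·20) = 0.425.
%OS = 100·exp(−πζ/√(1−ζ²)) = 100·exp(−π·0.425/√(1−0.425²)) ≈ 22.9%.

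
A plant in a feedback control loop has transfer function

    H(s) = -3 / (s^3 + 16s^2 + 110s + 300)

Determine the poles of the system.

The poles are the roots of the denominator s^3 + 16s^2 + 110s + 300 = 0.
Trying s = -6: the polynomial evaluates to 0, so (s + 6) is a factor.
Dividing out leaves s^2 + 10s + 50 = 0.
The quadratic formula then gives s = -5 ± 5j.

s = -5 ± 5j, -6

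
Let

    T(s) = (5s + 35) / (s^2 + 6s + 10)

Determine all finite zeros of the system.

Set the numerator to zero: 5s + 35 = 0, i.e. 5·(s + 7) = 0.
So s = -7.

s = -7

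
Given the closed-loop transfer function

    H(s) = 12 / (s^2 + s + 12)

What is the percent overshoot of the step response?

%OS ≈ 63.2%

Comparing s^2 + s + 12 to s^2 + 2ζωₙs + ωₙ²: ωₙ = √12 ≈ 3.464 rad/s and ζ = 1/(2·√12) ≈ 0.1443.
%OS = 100·exp(−πζ/√(1−ζ²)) = 100·exp(−π·0.1443/√(1−0.1443²)) ≈ 63.2%.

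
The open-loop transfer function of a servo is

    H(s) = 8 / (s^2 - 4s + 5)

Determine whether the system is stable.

The poles can be read from the denominator factors: s = 2 ± j.
Since the pole(s) at s = 2 ± j lie in the right half-plane, the system is unstable.

unstable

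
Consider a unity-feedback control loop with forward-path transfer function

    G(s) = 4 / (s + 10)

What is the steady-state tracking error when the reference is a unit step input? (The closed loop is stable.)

G(s) has no poles at the origin.
This is a Type 0 system. Kp = lim_{s→0} G(s) = 4/10 = 2/5.
e_ss = 1/(1 + Kp) = 1/(1 + 2/5) = 5/7 ≈ 0.7143.

e_ss = 0.7143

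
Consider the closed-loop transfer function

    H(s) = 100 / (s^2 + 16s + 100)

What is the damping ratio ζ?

Compare the denominator to the standard form s^2 + 2ζωₙs + ωₙ².
ωₙ² = 100, so ωₙ = 10 rad/s.
2ζωₙ = 16, so ζ = 16/(2·10) = 0.8.
With ζ = 0.8 the response is underdamped.

ζ = 0.8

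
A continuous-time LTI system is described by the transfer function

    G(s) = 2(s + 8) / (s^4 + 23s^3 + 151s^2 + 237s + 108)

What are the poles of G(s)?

s = -1, -1, -9, -12

The poles are the roots of the denominator s^4 + 23s^3 + 151s^2 + 237s + 108 = 0.
Trying s = -1: the polynomial evaluates to 0, so (s + 1) is a factor.
Dividing out leaves s^3 + 22s^2 + 129s + 108 = 0.
This factors further as (s + 1)(s + 9)(s + 12) = 0.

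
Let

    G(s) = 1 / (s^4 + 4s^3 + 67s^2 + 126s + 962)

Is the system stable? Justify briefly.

stable

The denominator s^4 + 4s^3 + 67s^2 + 126s + 962 factors as (s^2 + 2s + 37)(s^2 + 2s + 26), giving poles at s = -1 + 6j, -1 - 6j, -1 + 5j, -1 - 5j.
Since all poles lie strictly in the left half-plane, the system is stable.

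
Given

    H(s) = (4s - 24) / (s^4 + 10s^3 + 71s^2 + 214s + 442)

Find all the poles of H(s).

The poles are the roots of the denominator s^4 + 10s^3 + 71s^2 + 214s + 442 = 0.
No real roots exist; factor into two real quadratics: (s^2 + 6s + 34)(s^2 + 4s + 13) = 0.
Each quadratic gives a conjugate pair via the quadratic formula.

s = -3 ± 5j, -2 ± 3j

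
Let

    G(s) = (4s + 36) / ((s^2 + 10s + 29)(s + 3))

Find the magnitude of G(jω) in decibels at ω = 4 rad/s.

|G(j4)|_dB ≈ -14.5 dB

Substitute s = j4: numerator = 36 + j16, denominator = -121 + j172.
|G(j4)| = |36 + j16| / |-121 + j172| = 39.395 / 210.30 ≈ 0.1873.
In decibels: 20·log₁₀(0.1873) ≈ -14.5 dB.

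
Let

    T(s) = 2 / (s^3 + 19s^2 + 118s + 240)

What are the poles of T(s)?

The poles are the roots of the denominator s^3 + 19s^2 + 118s + 240 = 0.
Trying s = -5: the polynomial evaluates to 0, so (s + 5) is a factor.
Dividing out leaves s^2 + 14s + 48 = 0.
Factoring the quadratic: (s + 8)(s + 6) = 0.

s = -5, -8, -6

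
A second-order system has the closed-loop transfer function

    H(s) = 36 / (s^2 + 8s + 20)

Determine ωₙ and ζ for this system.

ωₙ ≈ 4.472 rad/s, ζ ≈ 0.8944

Compare the denominator to the standard form s^2 + 2ζωₙs + ωₙ².
ωₙ² = 20, so ωₙ = √20 ≈ 4.472 rad/s.
2ζωₙ = 8, so ζ = 8/(2·√20) ≈ 0.8944.
With ζ = 0.8944 the response is underdamped.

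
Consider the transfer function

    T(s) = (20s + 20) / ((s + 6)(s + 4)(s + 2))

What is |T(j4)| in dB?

|T(j4)|_dB ≈ -6.90 dB

Substitute s = j4: numerator = 20 + j80, denominator = -144 + j112.
|T(j4)| = |20 + j80| / |-144 + j112| = 82.462 / 182.43 ≈ 0.4520.
In decibels: 20·log₁₀(0.4520) ≈ -6.90 dB.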